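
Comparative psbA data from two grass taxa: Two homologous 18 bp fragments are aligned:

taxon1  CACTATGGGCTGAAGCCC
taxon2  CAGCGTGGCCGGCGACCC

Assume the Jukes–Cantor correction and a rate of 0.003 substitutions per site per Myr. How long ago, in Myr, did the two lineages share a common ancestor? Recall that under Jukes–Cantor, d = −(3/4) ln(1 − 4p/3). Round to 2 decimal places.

The sequences differ at 8 of 18 sites (3, 4, 5, 9, 11, 13, 14, 15), so p = 8/18 ≈ 0.444444.
d = −(3/4) ln(1 − 4p/3) = −0.75 ln(1 − 0.592592) = −0.75 ln(0.407408)
  = −0.75 × (-0.897940) = 0.673455 substitutions/site.
Under a molecular clock d = 2μt, so t = d/(2μ) = 0.673455 / (2 × 0.003) = 112.24 Myr.

112.24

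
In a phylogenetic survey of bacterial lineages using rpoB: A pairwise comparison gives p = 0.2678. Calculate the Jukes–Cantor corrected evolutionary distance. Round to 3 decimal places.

d = −(3/4) ln(1 − 4p/3) = −0.75 ln(1 − 0.357067) = −0.75 ln(0.642933)
  = −0.75 × (-0.441715) = 0.331286 substitutions/site.

0.331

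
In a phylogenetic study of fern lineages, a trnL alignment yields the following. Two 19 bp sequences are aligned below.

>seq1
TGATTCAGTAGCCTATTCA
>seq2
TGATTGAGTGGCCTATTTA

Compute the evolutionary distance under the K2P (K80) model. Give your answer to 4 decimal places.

0.1805

Of 19 sites, 2 differences are transitions and 1 are transversions, so P = 2/19 ≈ 0.105263 and Q = 1/19 ≈ 0.052632.
Under the Kimura two-parameter model, d = −½ ln(1 − 2P − Q) − ¼ ln(1 − 2Q).
1 − 2P − Q = 0.736842, giving −½ ln(0.736842) = 0.152691.
1 − 2Q = 0.894736, giving −¼ ln(0.894736) = 0.027807.
d = 0.152691 + 0.027807 = 0.180498.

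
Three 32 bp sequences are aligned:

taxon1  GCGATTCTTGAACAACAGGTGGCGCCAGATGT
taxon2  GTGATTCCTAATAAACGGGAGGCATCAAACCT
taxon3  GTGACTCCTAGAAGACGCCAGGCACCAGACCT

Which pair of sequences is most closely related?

taxon1–taxon2: 12/32 differ, p = 0.375, d = 0.520.
taxon1–taxon3: 14/32 differ, p = 0.438, d = 0.657.
taxon2–taxon3: 8/32 differ, p = 0.250, d = 0.304.
The smallest distance is between taxon2 and taxon3.

taxon2 and taxon3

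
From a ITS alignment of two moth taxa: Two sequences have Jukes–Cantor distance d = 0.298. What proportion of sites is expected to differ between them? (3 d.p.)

0.246

p = (3/4)(1 − e^(−4d/3)) = 0.75 × (1 − e^(-0.397333)) = 0.75 × (1 − 0.672110) = 0.245918.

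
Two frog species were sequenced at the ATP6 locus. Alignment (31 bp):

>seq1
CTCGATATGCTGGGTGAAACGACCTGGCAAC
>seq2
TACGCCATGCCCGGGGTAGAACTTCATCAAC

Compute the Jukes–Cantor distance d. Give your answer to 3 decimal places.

0.985

The sequences differ at 17 of 31 sites, so p = 17/31 ≈ 0.548387.
d = −(3/4) ln(1 − 4p/3) = −0.75 ln(1 − 0.731183) = −0.75 ln(0.268817)
  = −0.75 × (-1.313724) = 0.985293 substitutions/site.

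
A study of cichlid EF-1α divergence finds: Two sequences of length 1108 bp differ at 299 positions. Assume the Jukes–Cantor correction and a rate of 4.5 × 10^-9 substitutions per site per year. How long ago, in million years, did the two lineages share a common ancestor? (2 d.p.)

p = 299/1108 ≈ 0.269856.
d = −(3/4) ln(1 − 4p/3) = −0.75 ln(1 − 0.359808) = −0.75 ln(0.640192)
  = −0.75 × (-0.445987) = 0.334490 substitutions/site.
Under a molecular clock d = 2μt, so t = d/(2μ) = 0.334490 / (2 × 4.5 × 10^-9) = 37.17 million years.

37.17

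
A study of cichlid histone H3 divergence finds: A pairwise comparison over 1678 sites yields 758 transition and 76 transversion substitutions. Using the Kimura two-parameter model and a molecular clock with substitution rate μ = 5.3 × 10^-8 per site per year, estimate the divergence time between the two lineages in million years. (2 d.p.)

P = 758/1678 ≈ 0.451728 and Q = 76/1678 ≈ 0.045292.
Under the Kimura two-parameter model, d = −½ ln(1 − 2P − Q) − ¼ ln(1 − 2Q).
1 − 2P − Q = 0.051252, giving −½ ln(0.051252) = 1.485500.
1 − 2Q = 0.909416, giving −¼ ln(0.909416) = 0.023738.
d = 1.485500 + 0.023738 = 1.509238.
Under a molecular clock d = 2μt, so t = d/(2μ) = 1.509238 / (2 × 5.3 × 10^-8) = 14.24 million years.

14.24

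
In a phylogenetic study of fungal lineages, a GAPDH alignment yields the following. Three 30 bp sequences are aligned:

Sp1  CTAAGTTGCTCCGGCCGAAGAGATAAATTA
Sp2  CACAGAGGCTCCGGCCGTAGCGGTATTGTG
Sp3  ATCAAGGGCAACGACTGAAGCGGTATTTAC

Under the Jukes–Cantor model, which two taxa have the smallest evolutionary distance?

Sp1–Sp2: 11/30 differ, p = 0.367, d = 0.503.
Sp1–Sp3: 15/30 differ, p = 0.500, d = 0.824.
Sp2–Sp3: 12/30 differ, p = 0.400, d = 0.572.
The smallest distance is between Sp1 and Sp2.

Sp1 and Sp2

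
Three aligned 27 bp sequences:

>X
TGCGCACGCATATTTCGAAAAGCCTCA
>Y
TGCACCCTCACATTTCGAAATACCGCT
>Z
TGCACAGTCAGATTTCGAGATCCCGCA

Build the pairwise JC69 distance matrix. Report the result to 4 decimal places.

X–Y: 8/27 sites differ → p ≈ 0.296296, d = −0.75 ln(1 − 0.395061) = 0.376971 ≈ 0.3770.
X–Z: 8/27 sites differ → p ≈ 0.296296, d = −0.75 ln(1 − 0.395061) = 0.376971 ≈ 0.3770.
Y–Z: 6/27 sites differ → p ≈ 0.222222, d = −0.75 ln(1 − 0.296296) = 0.263548 ≈ 0.2635.

d(X,Y) = 0.3770, d(X,Z) = 0.3770, d(Y,Z) = 0.2635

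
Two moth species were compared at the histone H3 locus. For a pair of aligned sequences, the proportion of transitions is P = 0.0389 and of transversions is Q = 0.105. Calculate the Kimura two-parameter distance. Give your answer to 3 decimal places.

Under the Kimura two-parameter model, d = −½ ln(1 − 2P − Q) − ¼ ln(1 − 2Q).
1 − 2P − Q = 0.8172, giving −½ ln(0.8172) = 0.100936.
1 − 2Q = 0.79, giving −¼ ln(0.79) = 0.058931.
d = 0.100936 + 0.058931 = 0.159867.

0.160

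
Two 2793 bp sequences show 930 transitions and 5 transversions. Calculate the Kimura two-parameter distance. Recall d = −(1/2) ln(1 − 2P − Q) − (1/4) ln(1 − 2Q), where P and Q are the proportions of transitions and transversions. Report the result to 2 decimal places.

0.55

P = 930/2793 ≈ 0.332975 and Q = 5/2793 ≈ 0.00179.
Under the Kimura two-parameter model, d = −½ ln(1 − 2P − Q) − ¼ ln(1 − 2Q).
1 − 2P − Q = 0.33226, giving −½ ln(0.33226) = 0.550919.
1 − 2Q = 0.99642, giving −¼ ln(0.99642) = 0.000897.
d = 0.550919 + 0.000897 = 0.551816.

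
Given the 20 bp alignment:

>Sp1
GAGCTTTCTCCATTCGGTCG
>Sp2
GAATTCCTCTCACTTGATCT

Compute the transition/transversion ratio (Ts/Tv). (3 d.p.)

10.000

Transitions are A↔G and C↔T; transversions are all other mismatches.
Transitions: 10. Transversions: 1.
R = 10/1 = 10.000.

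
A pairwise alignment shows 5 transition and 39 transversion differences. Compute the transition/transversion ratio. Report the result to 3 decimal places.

0.128

R = 5/39 = 0.128205… ≈ 0.128 (to 3 d.p.).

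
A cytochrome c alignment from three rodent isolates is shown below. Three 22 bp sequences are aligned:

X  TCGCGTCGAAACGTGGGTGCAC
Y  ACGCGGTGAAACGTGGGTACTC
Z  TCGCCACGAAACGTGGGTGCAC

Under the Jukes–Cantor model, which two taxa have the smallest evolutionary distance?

X–Y: 5/22 differ, p = 0.227, d = 0.271.
X–Z: 2/22 differ, p = 0.091, d = 0.097.
Y–Z: 6/22 differ, p = 0.273, d = 0.339.
The smallest distance is between X and Z.

X and Z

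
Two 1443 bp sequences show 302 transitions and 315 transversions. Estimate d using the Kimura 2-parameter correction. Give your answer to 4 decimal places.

P = 302/1443 ≈ 0.209286 and Q = 315/1443 ≈ 0.218295.
Under the Kimura two-parameter model, d = −½ ln(1 − 2P − Q) − ¼ ln(1 − 2Q).
1 − 2P − Q = 0.363133, giving −½ ln(0.363133) = 0.506493.
1 − 2Q = 0.56341, giving −¼ ln(0.56341) = 0.143437.
d = 0.506493 + 0.143437 = 0.649930.

0.6499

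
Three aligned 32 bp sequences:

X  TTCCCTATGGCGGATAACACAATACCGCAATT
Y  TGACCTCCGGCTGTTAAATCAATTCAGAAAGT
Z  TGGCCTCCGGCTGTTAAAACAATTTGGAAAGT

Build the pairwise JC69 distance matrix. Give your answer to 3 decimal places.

d(X,Y) = 0.520, d(X,Z) = 0.520, d(Y,Z) = 0.137

X–Y: 12/32 sites differ → p = 0.375, d = −0.75 ln(1 − 0.5) = 0.519860 ≈ 0.520.
X–Z: 12/32 sites differ → p = 0.375, d = −0.75 ln(1 − 0.5) = 0.519860 ≈ 0.520.
Y–Z: 4/32 sites differ → p = 0.125, d = −0.75 ln(1 − 0.166667) = 0.136741 ≈ 0.137.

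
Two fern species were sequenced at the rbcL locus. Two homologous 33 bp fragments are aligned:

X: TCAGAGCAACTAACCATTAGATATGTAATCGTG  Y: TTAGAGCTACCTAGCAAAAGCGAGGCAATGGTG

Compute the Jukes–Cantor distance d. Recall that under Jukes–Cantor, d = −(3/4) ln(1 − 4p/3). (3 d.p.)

0.497

The sequences differ at 12 of 33 sites, so p = 12/33 ≈ 0.363636.
d = −(3/4) ln(1 − 4p/3) = −0.75 ln(1 − 0.484848) = −0.75 ln(0.515152)
  = −0.75 × (-0.663293) = 0.497470 substitutions/site.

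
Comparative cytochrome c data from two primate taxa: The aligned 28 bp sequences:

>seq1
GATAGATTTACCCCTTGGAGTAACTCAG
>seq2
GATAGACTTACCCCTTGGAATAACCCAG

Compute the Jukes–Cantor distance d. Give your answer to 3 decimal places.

0.116

The sequences differ at 3 of 28 sites (7, 20, 25), so p = 3/28 ≈ 0.107143.
d = −(3/4) ln(1 − 4p/3) = −0.75 ln(1 − 0.142857) = −0.75 ln(0.857143)
  = −0.75 × (-0.154151) = 0.115613 substitutions/site.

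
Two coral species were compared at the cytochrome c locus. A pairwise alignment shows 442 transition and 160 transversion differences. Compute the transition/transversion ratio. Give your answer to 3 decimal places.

R = 442/160 = 2.7625 ≈ 2.763 (to 3 d.p.).

2.763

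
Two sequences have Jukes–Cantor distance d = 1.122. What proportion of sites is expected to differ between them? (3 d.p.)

p = (3/4)(1 − e^(−4d/3)) = 0.75 × (1 − e^(-1.496)) = 0.75 × (1 − 0.224024) = 0.581982.

0.582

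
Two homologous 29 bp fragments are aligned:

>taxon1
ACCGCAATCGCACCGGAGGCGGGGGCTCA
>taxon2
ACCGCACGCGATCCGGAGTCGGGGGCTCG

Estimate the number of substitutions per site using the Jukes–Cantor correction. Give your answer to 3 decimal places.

The sequences differ at 6 of 29 sites (7, 8, 11, 12, 19, 29), so p = 6/29 ≈ 0.206897.
d = −(3/4) ln(1 − 4p/3) = −0.75 ln(1 − 0.275863) = −0.75 ln(0.724137)
  = −0.75 × (-0.322775) = 0.242081 substitutions/site.

0.242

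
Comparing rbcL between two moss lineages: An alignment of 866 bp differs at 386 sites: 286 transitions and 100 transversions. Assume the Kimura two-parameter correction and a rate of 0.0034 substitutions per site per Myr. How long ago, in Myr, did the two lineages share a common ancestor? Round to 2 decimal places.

119.66

P = 286/866 ≈ 0.330254 and Q = 100/866 ≈ 0.115473.
Under the Kimura two-parameter model, d = −½ ln(1 − 2P − Q) − ¼ ln(1 − 2Q).
1 − 2P − Q = 0.224019, giving −½ ln(0.224019) = 0.748012.
1 − 2Q = 0.769054, giving −¼ ln(0.769054) = 0.065649.
d = 0.748012 + 0.065649 = 0.813661.
Under a molecular clock d = 2μt, so t = d/(2μ) = 0.813661 / (2 × 0.0034) = 119.66 Myr.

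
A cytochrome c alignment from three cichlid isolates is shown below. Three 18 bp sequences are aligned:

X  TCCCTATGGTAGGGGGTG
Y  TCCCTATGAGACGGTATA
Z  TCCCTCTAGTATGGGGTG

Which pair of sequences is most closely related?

X and Z

X–Y: 6/18 differ, p = 0.333, d = 0.441.
X–Z: 3/18 differ, p = 0.167, d = 0.188.
Y–Z: 8/18 differ, p = 0.444, d = 0.673.
The smallest distance is between X and Z.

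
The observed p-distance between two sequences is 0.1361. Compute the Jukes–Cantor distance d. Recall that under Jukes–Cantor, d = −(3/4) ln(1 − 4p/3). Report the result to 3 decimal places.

d = −(3/4) ln(1 − 4p/3) = −0.75 ln(1 − 0.181467) = −0.75 ln(0.818533)
  = −0.75 × (-0.200242) = 0.150182 substitutions/site.

0.150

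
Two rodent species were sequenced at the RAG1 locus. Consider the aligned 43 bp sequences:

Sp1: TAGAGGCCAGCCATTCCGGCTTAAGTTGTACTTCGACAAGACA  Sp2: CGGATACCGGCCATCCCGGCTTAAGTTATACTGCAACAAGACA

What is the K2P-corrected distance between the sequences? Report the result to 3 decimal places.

Of 43 sites, 7 differences are transitions and 2 are transversions, so P = 7/43 ≈ 0.162791 and Q = 2/43 ≈ 0.046512.
Under the Kimura two-parameter model, d = −½ ln(1 − 2P − Q) − ¼ ln(1 − 2Q).
1 − 2P − Q = 0.627906, giving −½ ln(0.627906) = 0.232682.
1 − 2Q = 0.906976, giving −¼ ln(0.906976) = 0.024410.
d = 0.232682 + 0.024410 = 0.257092.

0.257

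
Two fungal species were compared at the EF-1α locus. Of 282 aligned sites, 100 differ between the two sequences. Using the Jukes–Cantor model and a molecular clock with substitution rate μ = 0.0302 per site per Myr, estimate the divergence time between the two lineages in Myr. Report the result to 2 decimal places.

p = 100/282 ≈ 0.35461.
d = −(3/4) ln(1 − 4p/3) = −0.75 ln(1 − 0.472813) = −0.75 ln(0.527187)
  = −0.75 × (-0.640200) = 0.480150 substitutions/site.
Under a molecular clock d = 2μt, so t = d/(2μ) = 0.480150 / (2 × 0.0302) = 7.95 Myr.

7.95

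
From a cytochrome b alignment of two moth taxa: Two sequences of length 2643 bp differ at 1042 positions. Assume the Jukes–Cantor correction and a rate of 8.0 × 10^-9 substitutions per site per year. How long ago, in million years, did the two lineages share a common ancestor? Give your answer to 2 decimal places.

p = 1042/2643 ≈ 0.394249.
d = −(3/4) ln(1 − 4p/3) = −0.75 ln(1 − 0.525665) = −0.75 ln(0.474335)
  = −0.75 × (-0.745841) = 0.559381 substitutions/site.
Under a molecular clock d = 2μt, so t = d/(2μ) = 0.559381 / (2 × 8.0 × 10^-9) = 34.96 million years.

34.96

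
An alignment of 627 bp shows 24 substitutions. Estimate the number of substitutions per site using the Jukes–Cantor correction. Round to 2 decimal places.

p = 24/627 ≈ 0.038278.
d = −(3/4) ln(1 − 4p/3) = −0.75 ln(1 − 0.051037) = −0.75 ln(0.948963)
  = −0.75 × (-0.052385) = 0.039289 substitutions/site.

0.04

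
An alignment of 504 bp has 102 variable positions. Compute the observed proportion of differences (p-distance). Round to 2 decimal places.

0.20

p = 102/504 = 0.202380… ≈ 0.20 (to 2 d.p.).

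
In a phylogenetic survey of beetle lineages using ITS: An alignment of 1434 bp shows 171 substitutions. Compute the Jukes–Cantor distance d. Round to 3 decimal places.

0.130

p = 171/1434 ≈ 0.119247.
d = −(3/4) ln(1 − 4p/3) = −0.75 ln(1 − 0.158996) = −0.75 ln(0.841004)
  = −0.75 × (-0.173159) = 0.129869 substitutions/site.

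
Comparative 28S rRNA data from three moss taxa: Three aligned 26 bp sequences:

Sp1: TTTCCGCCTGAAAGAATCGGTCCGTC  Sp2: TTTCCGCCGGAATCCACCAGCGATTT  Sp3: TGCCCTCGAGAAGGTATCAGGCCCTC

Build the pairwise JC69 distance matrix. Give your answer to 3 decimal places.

d(Sp1,Sp2) = 0.623, d(Sp1,Sp3) = 0.539, d(Sp2,Sp3) = 0.949

Sp1–Sp2: 11/26 sites differ → p ≈ 0.423077, d = −0.75 ln(1 − 0.564103) = 0.622762 ≈ 0.623.
Sp1–Sp3: 10/26 sites differ → p ≈ 0.384615, d = −0.75 ln(1 − 0.51282) = 0.539341 ≈ 0.539.
Sp2–Sp3: 14/26 sites differ → p ≈ 0.538462, d = −0.75 ln(1 − 0.717949) = 0.949251 ≈ 0.949.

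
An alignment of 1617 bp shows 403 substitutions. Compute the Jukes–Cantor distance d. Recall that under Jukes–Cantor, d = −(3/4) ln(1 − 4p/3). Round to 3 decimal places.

p = 403/1617 ≈ 0.249227.
d = −(3/4) ln(1 − 4p/3) = −0.75 ln(1 − 0.332303) = −0.75 ln(0.667697)
  = −0.75 × (-0.403921) = 0.302941 substitutions/site.

0.303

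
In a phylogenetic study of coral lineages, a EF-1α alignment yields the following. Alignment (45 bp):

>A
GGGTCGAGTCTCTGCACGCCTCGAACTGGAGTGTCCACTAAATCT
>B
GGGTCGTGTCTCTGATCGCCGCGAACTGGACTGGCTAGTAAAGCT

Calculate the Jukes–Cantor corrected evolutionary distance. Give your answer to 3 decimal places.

The sequences differ at 9 of 45 sites (7, 15, 16, 21, 31, 34, 36, 38, 43), so p = 9/45 = 0.2.
d = −(3/4) ln(1 − 4p/3) = −0.75 ln(1 − 0.266667) = −0.75 ln(0.733333)
  = −0.75 × (-0.310155) = 0.232616 substitutions/site.

0.233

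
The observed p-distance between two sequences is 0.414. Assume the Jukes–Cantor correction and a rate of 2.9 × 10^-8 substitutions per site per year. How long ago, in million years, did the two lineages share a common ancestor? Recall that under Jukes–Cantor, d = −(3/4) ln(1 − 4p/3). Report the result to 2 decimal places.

d = −(3/4) ln(1 − 4p/3) = −0.75 ln(1 − 0.552) = −0.75 ln(0.448)
  = −0.75 × (-0.802962) = 0.602222 substitutions/site.
Under a molecular clock d = 2μt, so t = d/(2μ) = 0.602222 / (2 × 2.9 × 10^-8) = 10.38 million years.

10.38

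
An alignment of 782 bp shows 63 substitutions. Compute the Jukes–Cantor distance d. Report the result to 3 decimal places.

0.085

p = 63/782 ≈ 0.080563.
d = −(3/4) ln(1 − 4p/3) = −0.75 ln(1 − 0.107417) = −0.75 ln(0.892583)
  = −0.75 × (-0.113636) = 0.085227 substitutions/site.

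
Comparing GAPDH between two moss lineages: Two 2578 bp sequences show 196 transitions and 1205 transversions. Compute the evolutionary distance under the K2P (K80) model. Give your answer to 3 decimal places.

1.166

P = 196/2578 ≈ 0.076028 and Q = 1205/2578 ≈ 0.467417.
Under the Kimura two-parameter model, d = −½ ln(1 − 2P − Q) − ¼ ln(1 − 2Q).
1 − 2P − Q = 0.380527, giving −½ ln(0.380527) = 0.483099.
1 − 2Q = 0.065166, giving −¼ ln(0.065166) = 0.682704.
d = 0.483099 + 0.682704 = 1.165803.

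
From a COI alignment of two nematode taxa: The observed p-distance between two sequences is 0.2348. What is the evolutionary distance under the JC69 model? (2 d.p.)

d = −(3/4) ln(1 − 4p/3) = −0.75 ln(1 − 0.313067) = −0.75 ln(0.686933)
  = −0.75 × (-0.375519) = 0.281639 substitutions/site.

0.28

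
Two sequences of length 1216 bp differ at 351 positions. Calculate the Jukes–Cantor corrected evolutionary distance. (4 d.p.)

p = 351/1216 ≈ 0.288651.
d = −(3/4) ln(1 − 4p/3) = −0.75 ln(1 − 0.384868) = −0.75 ln(0.615132)
  = −0.75 × (-0.485918) = 0.364439 substitutions/site.

0.3644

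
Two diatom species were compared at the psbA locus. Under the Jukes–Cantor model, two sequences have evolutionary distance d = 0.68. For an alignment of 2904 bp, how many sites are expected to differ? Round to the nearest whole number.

1298

Invert JC69: p = (3/4)(1 − e^(−4d/3)) = 0.75 × (1 − e^(-0.906667)) = 0.75 × (1 − 0.403868) = 0.447099.
Expected differing sites = pL ≈ 0.447099 × 2904 = 1298.375496 ≈ 1298.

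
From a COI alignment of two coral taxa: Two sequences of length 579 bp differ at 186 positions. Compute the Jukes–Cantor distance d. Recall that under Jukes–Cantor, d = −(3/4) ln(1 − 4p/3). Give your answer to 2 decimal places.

0.42

p = 186/579 ≈ 0.321244.
d = −(3/4) ln(1 − 4p/3) = −0.75 ln(1 − 0.428325) = −0.75 ln(0.571675)
  = −0.75 × (-0.559185) = 0.419389 substitutions/site.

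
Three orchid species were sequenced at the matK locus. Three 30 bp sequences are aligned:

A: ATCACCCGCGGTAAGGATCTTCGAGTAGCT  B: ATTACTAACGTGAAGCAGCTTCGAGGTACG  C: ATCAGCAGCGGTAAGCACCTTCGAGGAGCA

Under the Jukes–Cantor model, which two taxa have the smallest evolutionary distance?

A and C

A–B: 12/30 differ, p = 0.400, d = 0.572.
A–C: 6/30 differ, p = 0.200, d = 0.233.
B–C: 10/30 differ, p = 0.333, d = 0.441.
The smallest distance is between A and C.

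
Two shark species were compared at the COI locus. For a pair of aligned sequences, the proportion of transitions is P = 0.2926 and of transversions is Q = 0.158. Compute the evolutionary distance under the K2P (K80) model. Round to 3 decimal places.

0.775

Under the Kimura two-parameter model, d = −½ ln(1 − 2P − Q) − ¼ ln(1 − 2Q).
1 − 2P − Q = 0.2568, giving −½ ln(0.2568) = 0.679729.
1 − 2Q = 0.684, giving −¼ ln(0.684) = 0.094949.
d = 0.679729 + 0.094949 = 0.774678.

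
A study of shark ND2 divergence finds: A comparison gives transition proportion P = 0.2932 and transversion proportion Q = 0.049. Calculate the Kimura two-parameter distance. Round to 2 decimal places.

Under the Kimura two-parameter model, d = −½ ln(1 − 2P − Q) − ¼ ln(1 − 2Q).
1 − 2P − Q = 0.3646, giving −½ ln(0.3646) = 0.504477.
1 − 2Q = 0.902, giving −¼ ln(0.902) = 0.025785.
d = 0.504477 + 0.025785 = 0.530262.

0.53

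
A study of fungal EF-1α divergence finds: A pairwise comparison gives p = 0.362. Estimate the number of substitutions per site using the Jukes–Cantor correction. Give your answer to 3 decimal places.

0.494

d = −(3/4) ln(1 − 4p/3) = −0.75 ln(1 − 0.482667) = −0.75 ln(0.517333)
  = −0.75 × (-0.659069) = 0.494302 substitutions/site.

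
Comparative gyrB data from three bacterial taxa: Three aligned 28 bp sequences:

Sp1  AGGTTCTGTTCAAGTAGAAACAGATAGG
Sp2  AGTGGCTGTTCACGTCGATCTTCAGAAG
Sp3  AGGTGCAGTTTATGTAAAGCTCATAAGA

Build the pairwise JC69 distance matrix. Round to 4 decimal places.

d(Sp1,Sp2) = 0.6355, d(Sp1,Sp3) = 0.7238, d(Sp2,Sp3) = 0.8240

Sp1–Sp2: 12/28 sites differ → p ≈ 0.428571, d = −0.75 ln(1 − 0.571428) = 0.635472 ≈ 0.6355.
Sp1–Sp3: 13/28 sites differ → p ≈ 0.464286, d = −0.75 ln(1 − 0.619048) = 0.723811 ≈ 0.7238.
Sp2–Sp3: 14/28 sites differ → p = 0.5, d = −0.75 ln(1 − 0.666667) = 0.823960 ≈ 0.8240.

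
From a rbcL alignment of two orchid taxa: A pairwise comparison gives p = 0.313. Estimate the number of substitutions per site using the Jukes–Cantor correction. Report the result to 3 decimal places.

d = −(3/4) ln(1 − 4p/3) = −0.75 ln(1 − 0.417333) = −0.75 ln(0.582667)
  = −0.75 × (-0.540139) = 0.405104 substitutions/site.

0.405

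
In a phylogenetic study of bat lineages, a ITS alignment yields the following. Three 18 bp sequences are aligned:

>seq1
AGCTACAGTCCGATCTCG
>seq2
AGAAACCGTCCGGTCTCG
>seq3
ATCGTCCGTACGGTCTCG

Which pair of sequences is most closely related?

seq1 and seq2

seq1–seq2: 4/18 differ, p = 0.222, d = 0.264.
seq1–seq3: 6/18 differ, p = 0.333, d = 0.441.
seq2–seq3: 5/18 differ, p = 0.278, d = 0.347.
The smallest distance is between seq1 and seq2.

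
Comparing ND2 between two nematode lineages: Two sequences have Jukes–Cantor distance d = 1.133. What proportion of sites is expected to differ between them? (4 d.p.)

0.5844

p = (3/4)(1 − e^(−4d/3)) = 0.75 × (1 − e^(-1.510667)) = 0.75 × (1 − 0.220763) = 0.584428.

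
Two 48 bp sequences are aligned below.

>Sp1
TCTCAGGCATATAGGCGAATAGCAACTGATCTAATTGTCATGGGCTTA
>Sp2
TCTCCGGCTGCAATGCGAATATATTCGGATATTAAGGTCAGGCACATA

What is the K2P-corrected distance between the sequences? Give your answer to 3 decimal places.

Of 48 sites, 1 differences are transitions and 18 are transversions, so P = 1/48 ≈ 0.020833 and Q = 18/48 = 0.375.
Under the Kimura two-parameter model, d = −½ ln(1 − 2P − Q) − ¼ ln(1 − 2Q).
1 − 2P − Q = 0.583334, giving −½ ln(0.583334) = 0.269498.
1 − 2Q = 0.25, giving −¼ ln(0.25) = 0.346574.
d = 0.269498 + 0.346574 = 0.616072.

0.616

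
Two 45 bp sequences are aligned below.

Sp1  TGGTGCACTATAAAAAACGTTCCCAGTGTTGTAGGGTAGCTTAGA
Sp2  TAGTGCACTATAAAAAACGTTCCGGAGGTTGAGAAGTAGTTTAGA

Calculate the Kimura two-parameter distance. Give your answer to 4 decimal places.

0.2730

Of 45 sites, 7 differences are transitions and 3 are transversions, so P = 7/45 ≈ 0.155556 and Q = 3/45 ≈ 0.066667.
Under the Kimura two-parameter model, d = −½ ln(1 − 2P − Q) − ¼ ln(1 − 2Q).
1 − 2P − Q = 0.622221, giving −½ ln(0.622221) = 0.237230.
1 − 2Q = 0.866666, giving −¼ ln(0.866666) = 0.035775.
d = 0.237230 + 0.035775 = 0.273005.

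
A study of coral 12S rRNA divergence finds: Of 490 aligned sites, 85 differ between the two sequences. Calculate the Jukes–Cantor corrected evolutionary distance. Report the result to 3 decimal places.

0.197

p = 85/490 ≈ 0.173469.
d = −(3/4) ln(1 − 4p/3) = −0.75 ln(1 − 0.231292) = −0.75 ln(0.768708)
  = −0.75 × (-0.263044) = 0.197283 substitutions/site.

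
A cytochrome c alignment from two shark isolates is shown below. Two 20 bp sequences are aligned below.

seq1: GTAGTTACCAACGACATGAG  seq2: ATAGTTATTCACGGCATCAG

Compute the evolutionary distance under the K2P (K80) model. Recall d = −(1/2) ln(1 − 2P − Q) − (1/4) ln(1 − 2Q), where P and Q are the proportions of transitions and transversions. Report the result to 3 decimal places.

Of 20 sites, 4 differences are transitions and 2 are transversions, so P = 4/20 = 0.2 and Q = 2/20 = 0.1.
Under the Kimura two-parameter model, d = −½ ln(1 − 2P − Q) − ¼ ln(1 − 2Q).
1 − 2P − Q = 0.5, giving −½ ln(0.5) = 0.346574.
1 − 2Q = 0.8, giving −¼ ln(0.8) = 0.055786.
d = 0.346574 + 0.055786 = 0.402360.

0.402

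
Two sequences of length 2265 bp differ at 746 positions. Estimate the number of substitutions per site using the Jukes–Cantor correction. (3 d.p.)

p = 746/2265 ≈ 0.32936.
d = −(3/4) ln(1 − 4p/3) = −0.75 ln(1 − 0.439147) = −0.75 ln(0.560853)
  = −0.75 × (-0.578296) = 0.433722 substitutions/site.

0.434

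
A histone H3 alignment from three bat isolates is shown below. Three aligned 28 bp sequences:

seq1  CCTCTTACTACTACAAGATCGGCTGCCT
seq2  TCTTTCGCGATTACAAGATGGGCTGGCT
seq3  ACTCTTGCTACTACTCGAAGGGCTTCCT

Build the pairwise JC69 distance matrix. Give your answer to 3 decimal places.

seq1–seq2: 8/28 sites differ → p ≈ 0.285714, d = −0.75 ln(1 − 0.380952) = 0.359679 ≈ 0.360.
seq1–seq3: 7/28 sites differ → p = 0.25, d = −0.75 ln(1 − 0.333333) = 0.304098 ≈ 0.304.
seq2–seq3: 10/28 sites differ → p ≈ 0.357143, d = −0.75 ln(1 − 0.476191) = 0.484971 ≈ 0.485.

d(seq1,seq2) = 0.360, d(seq1,seq3) = 0.304, d(seq2,seq3) = 0.485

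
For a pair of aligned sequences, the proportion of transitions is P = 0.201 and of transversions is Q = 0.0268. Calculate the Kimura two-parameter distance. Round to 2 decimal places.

0.29

Under the Kimura two-parameter model, d = −½ ln(1 − 2P − Q) − ¼ ln(1 − 2Q).
1 − 2P − Q = 0.5712, giving −½ ln(0.5712) = 0.280008.
1 − 2Q = 0.9464, giving −¼ ln(0.9464) = 0.013772.
d = 0.280008 + 0.013772 = 0.293780.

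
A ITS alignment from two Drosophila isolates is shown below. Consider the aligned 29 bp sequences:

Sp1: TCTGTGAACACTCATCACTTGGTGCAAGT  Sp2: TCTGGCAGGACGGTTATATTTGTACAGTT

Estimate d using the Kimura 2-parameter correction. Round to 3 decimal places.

Of 29 sites, 3 differences are transitions and 11 are transversions, so P = 3/29 ≈ 0.103448 and Q = 11/29 ≈ 0.37931.
Under the Kimura two-parameter model, d = −½ ln(1 − 2P − Q) − ¼ ln(1 − 2Q).
1 − 2P − Q = 0.413794, giving −½ ln(0.413794) = 0.441194.
1 − 2Q = 0.24138, giving −¼ ln(0.24138) = 0.355346.
d = 0.441194 + 0.355346 = 0.796540.

0.797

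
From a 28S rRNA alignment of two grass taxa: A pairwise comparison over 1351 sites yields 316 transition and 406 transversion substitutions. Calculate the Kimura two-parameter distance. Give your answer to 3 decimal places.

P = 316/1351 ≈ 0.233901 and Q = 406/1351 ≈ 0.300518.
Under the Kimura two-parameter model, d = −½ ln(1 − 2P − Q) − ¼ ln(1 − 2Q).
1 − 2P − Q = 0.23168, giving −½ ln(0.23168) = 0.731199.
1 − 2Q = 0.398964, giving −¼ ln(0.398964) = 0.229721.
d = 0.731199 + 0.229721 = 0.960920.

0.961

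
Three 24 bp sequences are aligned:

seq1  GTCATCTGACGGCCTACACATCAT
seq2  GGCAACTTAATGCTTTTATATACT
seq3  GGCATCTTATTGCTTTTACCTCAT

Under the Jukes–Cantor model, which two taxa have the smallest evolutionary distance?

seq1–seq2: 11/24 differ, p = 0.458, d = 0.708.
seq1–seq3: 8/24 differ, p = 0.333, d = 0.441.
seq2–seq3: 6/24 differ, p = 0.250, d = 0.304.
The smallest distance is between seq2 and seq3.

seq2 and seq3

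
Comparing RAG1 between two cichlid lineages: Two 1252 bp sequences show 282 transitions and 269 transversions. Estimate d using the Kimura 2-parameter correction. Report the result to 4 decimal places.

P = 282/1252 ≈ 0.22524 and Q = 269/1252 ≈ 0.214856.
Under the Kimura two-parameter model, d = −½ ln(1 − 2P − Q) − ¼ ln(1 − 2Q).
1 − 2P − Q = 0.334664, giving −½ ln(0.334664) = 0.547314.
1 − 2Q = 0.570288, giving −¼ ln(0.570288) = 0.140403.
d = 0.547314 + 0.140403 = 0.687717.

0.6877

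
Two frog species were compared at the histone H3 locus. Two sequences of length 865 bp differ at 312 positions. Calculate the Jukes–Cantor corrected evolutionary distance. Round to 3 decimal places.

p = 312/865 ≈ 0.360694.
d = −(3/4) ln(1 − 4p/3) = −0.75 ln(1 − 0.480925) = −0.75 ln(0.519075)
  = −0.75 × (-0.655707) = 0.491780 substitutions/site.

0.492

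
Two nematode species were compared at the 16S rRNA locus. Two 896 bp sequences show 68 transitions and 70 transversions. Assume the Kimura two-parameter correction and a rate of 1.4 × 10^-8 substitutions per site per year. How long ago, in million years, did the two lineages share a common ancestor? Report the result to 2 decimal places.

P = 68/896 ≈ 0.075893 and Q = 70/896 = 0.078125.
Under the Kimura two-parameter model, d = −½ ln(1 − 2P − Q) − ¼ ln(1 − 2Q).
1 − 2P − Q = 0.770089, giving −½ ln(0.770089) = 0.130625.
1 − 2Q = 0.84375, giving −¼ ln(0.84375) = 0.042475.
d = 0.130625 + 0.042475 = 0.173100.
Under a molecular clock d = 2μt, so t = d/(2μ) = 0.173100 / (2 × 1.4 × 10^-8) = 6.18 million years.

6.18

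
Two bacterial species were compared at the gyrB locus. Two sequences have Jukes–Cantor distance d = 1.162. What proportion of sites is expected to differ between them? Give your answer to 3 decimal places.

0.591

p = (3/4)(1 − e^(−4d/3)) = 0.75 × (1 − e^(-1.549333)) = 0.75 × (1 − 0.212390) = 0.590708.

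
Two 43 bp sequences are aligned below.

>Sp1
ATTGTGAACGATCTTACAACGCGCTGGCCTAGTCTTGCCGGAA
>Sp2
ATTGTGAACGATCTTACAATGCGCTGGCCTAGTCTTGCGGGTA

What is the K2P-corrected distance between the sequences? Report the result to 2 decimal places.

Of 43 sites, 1 differences are transitions and 2 are transversions, so P = 1/43 ≈ 0.023256 and Q = 2/43 ≈ 0.046512.
Under the Kimura two-parameter model, d = −½ ln(1 − 2P − Q) − ¼ ln(1 − 2Q).
1 − 2P − Q = 0.906976, giving −½ ln(0.906976) = 0.048820.
1 − 2Q = 0.906976, giving −¼ ln(0.906976) = 0.024410.
d = 0.048820 + 0.024410 = 0.073230.

0.07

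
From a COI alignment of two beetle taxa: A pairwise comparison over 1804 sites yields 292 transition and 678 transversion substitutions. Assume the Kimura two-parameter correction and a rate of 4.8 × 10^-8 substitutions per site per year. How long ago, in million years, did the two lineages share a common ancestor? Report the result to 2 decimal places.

P = 292/1804 ≈ 0.161863 and Q = 678/1804 ≈ 0.375831.
Under the Kimura two-parameter model, d = −½ ln(1 − 2P − Q) − ¼ ln(1 − 2Q).
1 − 2P − Q = 0.300443, giving −½ ln(0.300443) = 0.601249.
1 − 2Q = 0.248338, giving −¼ ln(0.248338) = 0.348241.
d = 0.601249 + 0.348241 = 0.949490.
Under a molecular clock d = 2μt, so t = d/(2μ) = 0.949490 / (2 × 4.8 × 10^-8) = 9.89 million years.

9.89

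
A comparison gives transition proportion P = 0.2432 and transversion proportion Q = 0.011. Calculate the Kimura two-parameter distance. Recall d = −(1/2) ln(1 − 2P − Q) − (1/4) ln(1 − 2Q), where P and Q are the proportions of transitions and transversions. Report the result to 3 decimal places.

Under the Kimura two-parameter model, d = −½ ln(1 − 2P − Q) − ¼ ln(1 − 2Q).
1 − 2P − Q = 0.5026, giving −½ ln(0.5026) = 0.343980.
1 − 2Q = 0.978, giving −¼ ln(0.978) = 0.005561.
d = 0.343980 + 0.005561 = 0.349541.

0.350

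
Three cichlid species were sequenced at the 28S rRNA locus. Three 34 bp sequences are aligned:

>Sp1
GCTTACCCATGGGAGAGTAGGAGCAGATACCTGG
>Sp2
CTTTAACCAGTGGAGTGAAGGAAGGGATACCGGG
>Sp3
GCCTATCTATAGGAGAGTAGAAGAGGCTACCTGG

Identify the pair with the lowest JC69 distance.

Sp1 and Sp3

Sp1–Sp2: 11/34 differ, p = 0.324, d = 0.423.
Sp1–Sp3: 8/34 differ, p = 0.235, d = 0.282.
Sp2–Sp3: 14/34 differ, p = 0.412, d = 0.597.
The smallest distance is between Sp1 and Sp3.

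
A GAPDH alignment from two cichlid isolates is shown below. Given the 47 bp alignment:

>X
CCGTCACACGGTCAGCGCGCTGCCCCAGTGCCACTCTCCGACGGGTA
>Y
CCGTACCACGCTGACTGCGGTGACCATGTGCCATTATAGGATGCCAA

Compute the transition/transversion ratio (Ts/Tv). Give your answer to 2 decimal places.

0.20

Transitions are A↔G and C↔T; transversions are all other mismatches.
Transitions: 3. Transversions: 15.
R = 3/15 = 0.20.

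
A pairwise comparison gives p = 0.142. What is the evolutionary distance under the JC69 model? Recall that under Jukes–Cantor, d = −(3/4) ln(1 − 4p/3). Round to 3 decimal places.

0.157

d = −(3/4) ln(1 − 4p/3) = −0.75 ln(1 − 0.189333) = −0.75 ln(0.810667)
  = −0.75 × (-0.209898) = 0.157424 substitutions/site.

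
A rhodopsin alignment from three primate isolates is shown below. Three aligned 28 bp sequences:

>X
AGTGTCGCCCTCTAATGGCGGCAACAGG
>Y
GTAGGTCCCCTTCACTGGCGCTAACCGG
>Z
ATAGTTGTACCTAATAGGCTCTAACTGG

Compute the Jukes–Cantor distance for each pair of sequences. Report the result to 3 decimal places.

X–Y: 12/28 sites differ → p ≈ 0.428571, d = −0.75 ln(1 − 0.571428) = 0.635472 ≈ 0.635.
X–Z: 14/28 sites differ → p = 0.5, d = −0.75 ln(1 − 0.666667) = 0.823960 ≈ 0.824.
Y–Z: 11/28 sites differ → p ≈ 0.392857, d = −0.75 ln(1 − 0.523809) = 0.556452 ≈ 0.556.

d(X,Y) = 0.635, d(X,Z) = 0.824, d(Y,Z) = 0.556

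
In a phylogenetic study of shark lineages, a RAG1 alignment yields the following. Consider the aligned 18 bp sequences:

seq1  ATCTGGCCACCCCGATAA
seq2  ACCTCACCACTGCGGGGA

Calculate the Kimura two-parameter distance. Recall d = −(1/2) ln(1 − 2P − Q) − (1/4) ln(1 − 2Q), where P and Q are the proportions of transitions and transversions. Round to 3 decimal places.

0.742

Of 18 sites, 5 differences are transitions and 3 are transversions, so P = 5/18 ≈ 0.277778 and Q = 3/18 ≈ 0.166667.
Under the Kimura two-parameter model, d = −½ ln(1 − 2P − Q) − ¼ ln(1 − 2Q).
1 − 2P − Q = 0.277777, giving −½ ln(0.277777) = 0.640468.
1 − 2Q = 0.666666, giving −¼ ln(0.666666) = 0.101367.
d = 0.640468 + 0.101367 = 0.741835.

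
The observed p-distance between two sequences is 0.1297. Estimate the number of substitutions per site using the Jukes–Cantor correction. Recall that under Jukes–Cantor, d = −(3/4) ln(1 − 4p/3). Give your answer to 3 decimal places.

0.142

d = −(3/4) ln(1 − 4p/3) = −0.75 ln(1 − 0.172933) = −0.75 ln(0.827067)
  = −0.75 × (-0.189870) = 0.142403 substitutions/site.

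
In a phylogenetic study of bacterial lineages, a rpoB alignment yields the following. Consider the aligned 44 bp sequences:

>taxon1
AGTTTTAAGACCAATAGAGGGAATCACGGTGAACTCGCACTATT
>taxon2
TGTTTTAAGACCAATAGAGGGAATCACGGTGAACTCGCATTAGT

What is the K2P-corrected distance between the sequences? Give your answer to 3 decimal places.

Of 44 sites, 1 differences are transitions and 2 are transversions, so P = 1/44 ≈ 0.022727 and Q = 2/44 ≈ 0.045455.
Under the Kimura two-parameter model, d = −½ ln(1 − 2P − Q) − ¼ ln(1 − 2Q).
1 − 2P − Q = 0.909091, giving −½ ln(0.909091) = 0.047655.
1 − 2Q = 0.90909, giving −¼ ln(0.90909) = 0.023828.
d = 0.047655 + 0.023828 = 0.071483.

0.071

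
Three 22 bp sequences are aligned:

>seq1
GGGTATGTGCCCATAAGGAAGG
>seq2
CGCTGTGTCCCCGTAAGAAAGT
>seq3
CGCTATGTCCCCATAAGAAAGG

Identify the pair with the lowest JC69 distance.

seq2 and seq3

seq1–seq2: 7/22 differ, p = 0.318, d = 0.414.
seq1–seq3: 4/22 differ, p = 0.182, d = 0.208.
seq2–seq3: 3/22 differ, p = 0.136, d = 0.151.
The smallest distance is between seq2 and seq3.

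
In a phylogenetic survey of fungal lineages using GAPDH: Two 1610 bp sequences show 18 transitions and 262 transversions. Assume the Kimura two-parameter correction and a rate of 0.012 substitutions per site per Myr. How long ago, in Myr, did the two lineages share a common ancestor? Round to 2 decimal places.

8.37

P = 18/1610 ≈ 0.01118 and Q = 262/1610 ≈ 0.162733.
Under the Kimura two-parameter model, d = −½ ln(1 − 2P − Q) − ¼ ln(1 − 2Q).
1 − 2P − Q = 0.814907, giving −½ ln(0.814907) = 0.102341.
1 − 2Q = 0.674534, giving −¼ ln(0.674534) = 0.098433.
d = 0.102341 + 0.098433 = 0.200774.
Under a molecular clock d = 2μt, so t = d/(2μ) = 0.200774 / (2 × 0.012) = 8.37 Myr.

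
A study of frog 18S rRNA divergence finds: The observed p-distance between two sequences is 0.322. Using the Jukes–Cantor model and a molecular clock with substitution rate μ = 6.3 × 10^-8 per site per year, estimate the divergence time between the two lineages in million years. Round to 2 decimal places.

d = −(3/4) ln(1 − 4p/3) = −0.75 ln(1 − 0.429333) = −0.75 ln(0.570667)
  = −0.75 × (-0.560949) = 0.420712 substitutions/site.
Under a molecular clock d = 2μt, so t = d/(2μ) = 0.420712 / (2 × 6.3 × 10^-8) = 3.34 million years.

3.34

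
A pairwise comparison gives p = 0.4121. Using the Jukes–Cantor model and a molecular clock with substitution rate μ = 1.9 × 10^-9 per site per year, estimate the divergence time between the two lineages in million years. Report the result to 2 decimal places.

157.37

d = −(3/4) ln(1 − 4p/3) = −0.75 ln(1 − 0.549467) = −0.75 ln(0.450533)
  = −0.75 × (-0.797324) = 0.597993 substitutions/site.
Under a molecular clock d = 2μt, so t = d/(2μ) = 0.597993 / (2 × 1.9 × 10^-9) = 157.37 million years.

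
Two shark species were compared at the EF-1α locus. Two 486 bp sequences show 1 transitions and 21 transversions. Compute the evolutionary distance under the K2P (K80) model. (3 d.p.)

P = 1/486 ≈ 0.002058 and Q = 21/486 ≈ 0.04321.
Under the Kimura two-parameter model, d = −½ ln(1 − 2P − Q) − ¼ ln(1 − 2Q).
1 − 2P − Q = 0.952674, giving −½ ln(0.952674) = 0.024241.
1 − 2Q = 0.91358, giving −¼ ln(0.91358) = 0.022596.
d = 0.024241 + 0.022596 = 0.046837.

0.047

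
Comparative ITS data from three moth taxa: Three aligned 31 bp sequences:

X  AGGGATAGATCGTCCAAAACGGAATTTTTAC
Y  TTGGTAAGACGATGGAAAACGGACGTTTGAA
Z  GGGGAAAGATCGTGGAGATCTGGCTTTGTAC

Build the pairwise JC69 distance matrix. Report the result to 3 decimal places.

d(X,Y) = 0.614, d(X,Z) = 0.422, d(Y,Z) = 0.691

X–Y: 13/31 sites differ → p ≈ 0.419355, d = −0.75 ln(1 − 0.55914) = 0.614271 ≈ 0.614.
X–Z: 10/31 sites differ → p ≈ 0.322581, d = −0.75 ln(1 − 0.430108) = 0.421731 ≈ 0.422.
Y–Z: 14/31 sites differ → p ≈ 0.451613, d = −0.75 ln(1 − 0.602151) = 0.691262 ≈ 0.691.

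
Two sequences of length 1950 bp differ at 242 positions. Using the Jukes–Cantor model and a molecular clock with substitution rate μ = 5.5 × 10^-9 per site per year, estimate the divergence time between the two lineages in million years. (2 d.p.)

p = 242/1950 ≈ 0.124103.
d = −(3/4) ln(1 − 4p/3) = −0.75 ln(1 − 0.165471) = −0.75 ln(0.834529)
  = −0.75 × (-0.180888) = 0.135666 substitutions/site.
Under a molecular clock d = 2μt, so t = d/(2μ) = 0.135666 / (2 × 5.5 × 10^-9) = 12.33 million years.

12.33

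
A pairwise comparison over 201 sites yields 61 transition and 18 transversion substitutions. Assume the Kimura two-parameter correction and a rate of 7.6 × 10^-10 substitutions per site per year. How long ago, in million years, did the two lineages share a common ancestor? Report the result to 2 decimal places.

424.71

P = 61/201 ≈ 0.303483 and Q = 18/201 ≈ 0.089552.
Under the Kimura two-parameter model, d = −½ ln(1 − 2P − Q) − ¼ ln(1 − 2Q).
1 − 2P − Q = 0.303482, giving −½ ln(0.303482) = 0.596216.
1 − 2Q = 0.820896, giving −¼ ln(0.820896) = 0.049340.
d = 0.596216 + 0.049340 = 0.645556.
Under a molecular clock d = 2μt, so t = d/(2μ) = 0.645556 / (2 × 7.6 × 10^-10) = 424.71 million years.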